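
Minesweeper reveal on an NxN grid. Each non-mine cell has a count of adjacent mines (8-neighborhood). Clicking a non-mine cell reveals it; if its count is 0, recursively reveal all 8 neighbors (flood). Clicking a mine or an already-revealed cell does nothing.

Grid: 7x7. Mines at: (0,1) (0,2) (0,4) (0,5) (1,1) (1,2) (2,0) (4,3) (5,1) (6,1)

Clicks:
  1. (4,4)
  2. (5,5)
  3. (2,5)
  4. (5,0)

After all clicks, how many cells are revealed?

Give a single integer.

Click 1 (4,4) count=1: revealed 1 new [(4,4)] -> total=1
Click 2 (5,5) count=0: revealed 24 new [(1,3) (1,4) (1,5) (1,6) (2,3) (2,4) (2,5) (2,6) (3,3) (3,4) (3,5) (3,6) (4,5) (4,6) (5,2) (5,3) (5,4) (5,5) (5,6) (6,2) (6,3) (6,4) (6,5) (6,6)] -> total=25
Click 3 (2,5) count=0: revealed 0 new [(none)] -> total=25
Click 4 (5,0) count=2: revealed 1 new [(5,0)] -> total=26

Answer: 26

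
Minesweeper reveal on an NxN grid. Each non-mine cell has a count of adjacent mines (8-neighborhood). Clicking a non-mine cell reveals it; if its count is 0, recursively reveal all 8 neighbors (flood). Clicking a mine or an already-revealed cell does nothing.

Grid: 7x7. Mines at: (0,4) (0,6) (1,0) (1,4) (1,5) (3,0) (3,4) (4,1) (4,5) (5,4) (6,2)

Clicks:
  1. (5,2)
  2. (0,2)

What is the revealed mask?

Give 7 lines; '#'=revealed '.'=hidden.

Answer: .###...
.###...
.###...
.###...
.......
..#....
.......

Derivation:
Click 1 (5,2) count=2: revealed 1 new [(5,2)] -> total=1
Click 2 (0,2) count=0: revealed 12 new [(0,1) (0,2) (0,3) (1,1) (1,2) (1,3) (2,1) (2,2) (2,3) (3,1) (3,2) (3,3)] -> total=13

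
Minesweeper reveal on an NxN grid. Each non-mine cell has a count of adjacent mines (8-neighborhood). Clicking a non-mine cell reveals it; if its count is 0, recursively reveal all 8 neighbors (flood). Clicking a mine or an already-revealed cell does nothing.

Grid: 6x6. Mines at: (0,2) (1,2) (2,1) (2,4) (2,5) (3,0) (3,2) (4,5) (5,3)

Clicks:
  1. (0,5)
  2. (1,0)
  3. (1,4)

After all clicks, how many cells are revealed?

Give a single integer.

Answer: 7

Derivation:
Click 1 (0,5) count=0: revealed 6 new [(0,3) (0,4) (0,5) (1,3) (1,4) (1,5)] -> total=6
Click 2 (1,0) count=1: revealed 1 new [(1,0)] -> total=7
Click 3 (1,4) count=2: revealed 0 new [(none)] -> total=7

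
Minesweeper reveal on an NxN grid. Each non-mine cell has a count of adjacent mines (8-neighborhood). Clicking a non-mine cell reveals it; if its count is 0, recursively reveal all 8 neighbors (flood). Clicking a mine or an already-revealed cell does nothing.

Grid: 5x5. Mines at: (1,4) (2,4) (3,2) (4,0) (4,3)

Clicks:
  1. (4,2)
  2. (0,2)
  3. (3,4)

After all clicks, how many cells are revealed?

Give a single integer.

Answer: 16

Derivation:
Click 1 (4,2) count=2: revealed 1 new [(4,2)] -> total=1
Click 2 (0,2) count=0: revealed 14 new [(0,0) (0,1) (0,2) (0,3) (1,0) (1,1) (1,2) (1,3) (2,0) (2,1) (2,2) (2,3) (3,0) (3,1)] -> total=15
Click 3 (3,4) count=2: revealed 1 new [(3,4)] -> total=16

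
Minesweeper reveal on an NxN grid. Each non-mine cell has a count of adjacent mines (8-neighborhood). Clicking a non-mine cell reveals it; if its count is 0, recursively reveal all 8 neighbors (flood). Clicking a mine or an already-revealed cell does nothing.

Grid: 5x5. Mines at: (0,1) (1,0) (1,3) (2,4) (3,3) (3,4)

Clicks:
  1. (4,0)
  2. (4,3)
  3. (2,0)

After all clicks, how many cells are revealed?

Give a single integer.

Answer: 10

Derivation:
Click 1 (4,0) count=0: revealed 9 new [(2,0) (2,1) (2,2) (3,0) (3,1) (3,2) (4,0) (4,1) (4,2)] -> total=9
Click 2 (4,3) count=2: revealed 1 new [(4,3)] -> total=10
Click 3 (2,0) count=1: revealed 0 new [(none)] -> total=10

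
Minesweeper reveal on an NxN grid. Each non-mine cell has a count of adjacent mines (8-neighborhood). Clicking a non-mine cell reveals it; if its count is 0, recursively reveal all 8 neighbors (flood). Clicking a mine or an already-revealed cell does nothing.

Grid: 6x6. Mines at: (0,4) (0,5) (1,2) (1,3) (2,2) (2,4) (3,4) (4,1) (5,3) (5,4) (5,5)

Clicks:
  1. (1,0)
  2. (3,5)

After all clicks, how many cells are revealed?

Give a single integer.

Answer: 9

Derivation:
Click 1 (1,0) count=0: revealed 8 new [(0,0) (0,1) (1,0) (1,1) (2,0) (2,1) (3,0) (3,1)] -> total=8
Click 2 (3,5) count=2: revealed 1 new [(3,5)] -> total=9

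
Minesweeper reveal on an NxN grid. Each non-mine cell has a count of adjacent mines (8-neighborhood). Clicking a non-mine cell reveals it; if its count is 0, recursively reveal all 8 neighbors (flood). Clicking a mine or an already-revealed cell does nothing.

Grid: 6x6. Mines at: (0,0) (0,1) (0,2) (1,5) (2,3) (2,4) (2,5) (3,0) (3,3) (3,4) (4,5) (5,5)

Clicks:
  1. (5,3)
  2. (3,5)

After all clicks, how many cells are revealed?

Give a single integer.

Click 1 (5,3) count=0: revealed 10 new [(4,0) (4,1) (4,2) (4,3) (4,4) (5,0) (5,1) (5,2) (5,3) (5,4)] -> total=10
Click 2 (3,5) count=4: revealed 1 new [(3,5)] -> total=11

Answer: 11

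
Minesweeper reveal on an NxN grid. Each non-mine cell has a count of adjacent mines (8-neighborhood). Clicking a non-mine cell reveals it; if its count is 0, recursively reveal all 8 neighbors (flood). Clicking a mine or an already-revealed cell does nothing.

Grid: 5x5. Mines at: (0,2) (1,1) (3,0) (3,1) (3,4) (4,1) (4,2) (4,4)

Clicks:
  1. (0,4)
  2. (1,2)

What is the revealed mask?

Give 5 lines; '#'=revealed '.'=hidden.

Click 1 (0,4) count=0: revealed 6 new [(0,3) (0,4) (1,3) (1,4) (2,3) (2,4)] -> total=6
Click 2 (1,2) count=2: revealed 1 new [(1,2)] -> total=7

Answer: ...##
..###
...##
.....
.....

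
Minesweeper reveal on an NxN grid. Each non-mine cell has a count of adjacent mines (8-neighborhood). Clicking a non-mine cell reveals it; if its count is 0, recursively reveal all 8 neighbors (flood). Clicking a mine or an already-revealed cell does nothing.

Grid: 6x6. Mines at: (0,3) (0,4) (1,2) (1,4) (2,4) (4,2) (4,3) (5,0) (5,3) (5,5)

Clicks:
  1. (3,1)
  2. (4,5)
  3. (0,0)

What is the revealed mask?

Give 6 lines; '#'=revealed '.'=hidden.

Answer: ##....
##....
##....
##....
##...#
......

Derivation:
Click 1 (3,1) count=1: revealed 1 new [(3,1)] -> total=1
Click 2 (4,5) count=1: revealed 1 new [(4,5)] -> total=2
Click 3 (0,0) count=0: revealed 9 new [(0,0) (0,1) (1,0) (1,1) (2,0) (2,1) (3,0) (4,0) (4,1)] -> total=11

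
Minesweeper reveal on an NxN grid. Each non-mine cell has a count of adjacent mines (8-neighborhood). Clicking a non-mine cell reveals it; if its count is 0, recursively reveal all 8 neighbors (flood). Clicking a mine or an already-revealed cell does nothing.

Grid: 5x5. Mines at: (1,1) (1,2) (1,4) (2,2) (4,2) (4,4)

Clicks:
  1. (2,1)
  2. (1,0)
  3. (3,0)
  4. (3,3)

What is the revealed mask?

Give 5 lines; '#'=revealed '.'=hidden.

Answer: .....
#....
##...
##.#.
##...

Derivation:
Click 1 (2,1) count=3: revealed 1 new [(2,1)] -> total=1
Click 2 (1,0) count=1: revealed 1 new [(1,0)] -> total=2
Click 3 (3,0) count=0: revealed 5 new [(2,0) (3,0) (3,1) (4,0) (4,1)] -> total=7
Click 4 (3,3) count=3: revealed 1 new [(3,3)] -> total=8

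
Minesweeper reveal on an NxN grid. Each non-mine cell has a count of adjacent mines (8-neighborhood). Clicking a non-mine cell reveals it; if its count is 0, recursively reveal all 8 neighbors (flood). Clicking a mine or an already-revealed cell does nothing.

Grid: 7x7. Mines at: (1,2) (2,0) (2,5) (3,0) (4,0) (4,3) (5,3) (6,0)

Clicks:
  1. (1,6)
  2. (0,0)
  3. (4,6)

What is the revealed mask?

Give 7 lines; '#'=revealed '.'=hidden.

Answer: ##.....
##....#
.......
....###
....###
....###
....###

Derivation:
Click 1 (1,6) count=1: revealed 1 new [(1,6)] -> total=1
Click 2 (0,0) count=0: revealed 4 new [(0,0) (0,1) (1,0) (1,1)] -> total=5
Click 3 (4,6) count=0: revealed 12 new [(3,4) (3,5) (3,6) (4,4) (4,5) (4,6) (5,4) (5,5) (5,6) (6,4) (6,5) (6,6)] -> total=17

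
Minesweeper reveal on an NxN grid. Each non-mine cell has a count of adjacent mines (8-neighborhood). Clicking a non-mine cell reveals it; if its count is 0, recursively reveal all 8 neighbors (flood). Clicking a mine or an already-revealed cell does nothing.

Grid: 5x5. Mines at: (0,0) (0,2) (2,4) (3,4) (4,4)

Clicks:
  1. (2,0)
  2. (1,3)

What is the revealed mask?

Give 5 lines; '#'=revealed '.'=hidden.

Click 1 (2,0) count=0: revealed 16 new [(1,0) (1,1) (1,2) (1,3) (2,0) (2,1) (2,2) (2,3) (3,0) (3,1) (3,2) (3,3) (4,0) (4,1) (4,2) (4,3)] -> total=16
Click 2 (1,3) count=2: revealed 0 new [(none)] -> total=16

Answer: .....
####.
####.
####.
####.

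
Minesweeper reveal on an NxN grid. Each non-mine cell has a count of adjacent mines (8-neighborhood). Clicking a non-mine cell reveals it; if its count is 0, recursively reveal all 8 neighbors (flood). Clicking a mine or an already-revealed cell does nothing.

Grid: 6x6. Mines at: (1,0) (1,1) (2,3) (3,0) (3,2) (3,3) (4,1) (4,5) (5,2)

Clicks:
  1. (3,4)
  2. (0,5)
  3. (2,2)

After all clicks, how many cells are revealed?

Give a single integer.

Answer: 13

Derivation:
Click 1 (3,4) count=3: revealed 1 new [(3,4)] -> total=1
Click 2 (0,5) count=0: revealed 11 new [(0,2) (0,3) (0,4) (0,5) (1,2) (1,3) (1,4) (1,5) (2,4) (2,5) (3,5)] -> total=12
Click 3 (2,2) count=4: revealed 1 new [(2,2)] -> total=13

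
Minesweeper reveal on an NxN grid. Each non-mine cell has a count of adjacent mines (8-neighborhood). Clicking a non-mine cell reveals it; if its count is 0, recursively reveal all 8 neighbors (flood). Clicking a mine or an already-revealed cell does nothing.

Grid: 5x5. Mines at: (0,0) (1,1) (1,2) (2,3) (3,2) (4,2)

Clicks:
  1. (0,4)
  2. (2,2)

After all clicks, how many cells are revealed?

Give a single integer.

Answer: 5

Derivation:
Click 1 (0,4) count=0: revealed 4 new [(0,3) (0,4) (1,3) (1,4)] -> total=4
Click 2 (2,2) count=4: revealed 1 new [(2,2)] -> total=5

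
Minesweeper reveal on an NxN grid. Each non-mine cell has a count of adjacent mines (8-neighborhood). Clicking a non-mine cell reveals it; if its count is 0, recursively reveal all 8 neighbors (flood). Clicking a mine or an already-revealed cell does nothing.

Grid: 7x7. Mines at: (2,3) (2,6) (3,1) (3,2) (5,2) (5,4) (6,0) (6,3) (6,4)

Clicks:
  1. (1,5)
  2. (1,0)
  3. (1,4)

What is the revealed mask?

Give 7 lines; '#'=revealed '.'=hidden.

Answer: #######
#######
###....
.......
.......
.......
.......

Derivation:
Click 1 (1,5) count=1: revealed 1 new [(1,5)] -> total=1
Click 2 (1,0) count=0: revealed 16 new [(0,0) (0,1) (0,2) (0,3) (0,4) (0,5) (0,6) (1,0) (1,1) (1,2) (1,3) (1,4) (1,6) (2,0) (2,1) (2,2)] -> total=17
Click 3 (1,4) count=1: revealed 0 new [(none)] -> total=17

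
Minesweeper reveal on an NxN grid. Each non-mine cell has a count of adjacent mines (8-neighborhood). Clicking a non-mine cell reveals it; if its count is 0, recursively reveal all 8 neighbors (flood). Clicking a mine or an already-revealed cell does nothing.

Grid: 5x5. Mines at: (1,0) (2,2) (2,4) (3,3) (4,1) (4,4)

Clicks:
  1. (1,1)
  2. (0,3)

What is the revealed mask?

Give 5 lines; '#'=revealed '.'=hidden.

Answer: .####
.####
.....
.....
.....

Derivation:
Click 1 (1,1) count=2: revealed 1 new [(1,1)] -> total=1
Click 2 (0,3) count=0: revealed 7 new [(0,1) (0,2) (0,3) (0,4) (1,2) (1,3) (1,4)] -> total=8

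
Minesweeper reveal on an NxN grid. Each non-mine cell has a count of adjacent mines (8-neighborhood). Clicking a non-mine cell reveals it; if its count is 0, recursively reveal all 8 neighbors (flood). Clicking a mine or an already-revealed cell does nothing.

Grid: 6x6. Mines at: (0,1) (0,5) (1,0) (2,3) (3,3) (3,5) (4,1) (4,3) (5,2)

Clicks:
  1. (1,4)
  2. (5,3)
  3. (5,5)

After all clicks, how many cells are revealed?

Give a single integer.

Answer: 6

Derivation:
Click 1 (1,4) count=2: revealed 1 new [(1,4)] -> total=1
Click 2 (5,3) count=2: revealed 1 new [(5,3)] -> total=2
Click 3 (5,5) count=0: revealed 4 new [(4,4) (4,5) (5,4) (5,5)] -> total=6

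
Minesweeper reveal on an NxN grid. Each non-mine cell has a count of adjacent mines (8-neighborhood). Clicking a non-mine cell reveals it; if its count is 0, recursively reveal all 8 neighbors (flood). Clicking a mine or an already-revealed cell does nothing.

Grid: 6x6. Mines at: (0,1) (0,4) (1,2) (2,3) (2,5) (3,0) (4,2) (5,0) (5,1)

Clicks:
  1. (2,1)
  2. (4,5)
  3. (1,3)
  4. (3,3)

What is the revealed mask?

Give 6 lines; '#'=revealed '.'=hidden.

Answer: ......
...#..
.#....
...###
...###
...###

Derivation:
Click 1 (2,1) count=2: revealed 1 new [(2,1)] -> total=1
Click 2 (4,5) count=0: revealed 9 new [(3,3) (3,4) (3,5) (4,3) (4,4) (4,5) (5,3) (5,4) (5,5)] -> total=10
Click 3 (1,3) count=3: revealed 1 new [(1,3)] -> total=11
Click 4 (3,3) count=2: revealed 0 new [(none)] -> total=11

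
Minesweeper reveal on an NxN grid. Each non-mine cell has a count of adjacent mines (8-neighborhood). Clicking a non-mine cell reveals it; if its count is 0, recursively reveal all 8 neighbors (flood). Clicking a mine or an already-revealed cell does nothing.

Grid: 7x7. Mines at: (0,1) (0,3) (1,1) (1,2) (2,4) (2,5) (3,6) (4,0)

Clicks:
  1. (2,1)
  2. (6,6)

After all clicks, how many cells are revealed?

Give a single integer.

Answer: 28

Derivation:
Click 1 (2,1) count=2: revealed 1 new [(2,1)] -> total=1
Click 2 (6,6) count=0: revealed 27 new [(2,2) (2,3) (3,1) (3,2) (3,3) (3,4) (3,5) (4,1) (4,2) (4,3) (4,4) (4,5) (4,6) (5,0) (5,1) (5,2) (5,3) (5,4) (5,5) (5,6) (6,0) (6,1) (6,2) (6,3) (6,4) (6,5) (6,6)] -> total=28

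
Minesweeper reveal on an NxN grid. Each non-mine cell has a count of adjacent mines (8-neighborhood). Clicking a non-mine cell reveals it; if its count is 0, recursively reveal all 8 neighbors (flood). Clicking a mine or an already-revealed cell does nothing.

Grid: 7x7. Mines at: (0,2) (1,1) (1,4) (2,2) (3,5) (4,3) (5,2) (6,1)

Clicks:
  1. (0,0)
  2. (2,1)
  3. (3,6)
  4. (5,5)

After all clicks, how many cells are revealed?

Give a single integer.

Click 1 (0,0) count=1: revealed 1 new [(0,0)] -> total=1
Click 2 (2,1) count=2: revealed 1 new [(2,1)] -> total=2
Click 3 (3,6) count=1: revealed 1 new [(3,6)] -> total=3
Click 4 (5,5) count=0: revealed 11 new [(4,4) (4,5) (4,6) (5,3) (5,4) (5,5) (5,6) (6,3) (6,4) (6,5) (6,6)] -> total=14

Answer: 14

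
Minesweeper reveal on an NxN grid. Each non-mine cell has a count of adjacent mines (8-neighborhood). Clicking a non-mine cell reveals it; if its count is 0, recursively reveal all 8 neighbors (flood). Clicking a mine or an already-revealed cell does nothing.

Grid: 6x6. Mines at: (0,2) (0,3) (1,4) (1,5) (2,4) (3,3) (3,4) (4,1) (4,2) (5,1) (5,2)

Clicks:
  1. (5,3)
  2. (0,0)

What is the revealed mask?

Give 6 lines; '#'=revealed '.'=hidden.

Click 1 (5,3) count=2: revealed 1 new [(5,3)] -> total=1
Click 2 (0,0) count=0: revealed 11 new [(0,0) (0,1) (1,0) (1,1) (1,2) (2,0) (2,1) (2,2) (3,0) (3,1) (3,2)] -> total=12

Answer: ##....
###...
###...
###...
......
...#..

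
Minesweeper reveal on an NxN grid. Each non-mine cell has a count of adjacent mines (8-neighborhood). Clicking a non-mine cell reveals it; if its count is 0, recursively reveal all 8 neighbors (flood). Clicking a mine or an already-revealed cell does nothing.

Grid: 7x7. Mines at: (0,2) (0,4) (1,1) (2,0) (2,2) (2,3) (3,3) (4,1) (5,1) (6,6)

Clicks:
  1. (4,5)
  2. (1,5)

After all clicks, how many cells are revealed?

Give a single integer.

Answer: 25

Derivation:
Click 1 (4,5) count=0: revealed 25 new [(0,5) (0,6) (1,4) (1,5) (1,6) (2,4) (2,5) (2,6) (3,4) (3,5) (3,6) (4,2) (4,3) (4,4) (4,5) (4,6) (5,2) (5,3) (5,4) (5,5) (5,6) (6,2) (6,3) (6,4) (6,5)] -> total=25
Click 2 (1,5) count=1: revealed 0 new [(none)] -> total=25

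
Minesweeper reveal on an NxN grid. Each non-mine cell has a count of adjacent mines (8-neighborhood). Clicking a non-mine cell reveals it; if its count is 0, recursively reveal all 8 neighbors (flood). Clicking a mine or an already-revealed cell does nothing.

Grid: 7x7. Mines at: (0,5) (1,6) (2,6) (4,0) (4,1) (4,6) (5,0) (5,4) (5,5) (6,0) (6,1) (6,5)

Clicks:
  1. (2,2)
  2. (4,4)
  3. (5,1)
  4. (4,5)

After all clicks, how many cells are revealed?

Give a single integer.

Click 1 (2,2) count=0: revealed 27 new [(0,0) (0,1) (0,2) (0,3) (0,4) (1,0) (1,1) (1,2) (1,3) (1,4) (1,5) (2,0) (2,1) (2,2) (2,3) (2,4) (2,5) (3,0) (3,1) (3,2) (3,3) (3,4) (3,5) (4,2) (4,3) (4,4) (4,5)] -> total=27
Click 2 (4,4) count=2: revealed 0 new [(none)] -> total=27
Click 3 (5,1) count=5: revealed 1 new [(5,1)] -> total=28
Click 4 (4,5) count=3: revealed 0 new [(none)] -> total=28

Answer: 28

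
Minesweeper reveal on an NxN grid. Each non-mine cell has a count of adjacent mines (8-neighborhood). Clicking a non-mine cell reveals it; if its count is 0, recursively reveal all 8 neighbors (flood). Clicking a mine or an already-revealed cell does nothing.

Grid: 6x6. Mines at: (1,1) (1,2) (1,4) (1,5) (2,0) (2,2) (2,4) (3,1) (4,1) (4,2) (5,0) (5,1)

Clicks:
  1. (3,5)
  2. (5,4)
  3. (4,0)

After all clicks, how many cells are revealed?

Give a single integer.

Click 1 (3,5) count=1: revealed 1 new [(3,5)] -> total=1
Click 2 (5,4) count=0: revealed 8 new [(3,3) (3,4) (4,3) (4,4) (4,5) (5,3) (5,4) (5,5)] -> total=9
Click 3 (4,0) count=4: revealed 1 new [(4,0)] -> total=10

Answer: 10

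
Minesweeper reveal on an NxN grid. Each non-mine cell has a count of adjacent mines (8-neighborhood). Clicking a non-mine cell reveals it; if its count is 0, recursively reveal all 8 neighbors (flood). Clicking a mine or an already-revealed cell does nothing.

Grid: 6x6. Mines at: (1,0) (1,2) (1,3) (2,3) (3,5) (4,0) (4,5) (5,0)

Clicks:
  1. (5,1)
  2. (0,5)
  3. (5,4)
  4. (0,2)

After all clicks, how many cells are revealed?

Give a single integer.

Answer: 9

Derivation:
Click 1 (5,1) count=2: revealed 1 new [(5,1)] -> total=1
Click 2 (0,5) count=0: revealed 6 new [(0,4) (0,5) (1,4) (1,5) (2,4) (2,5)] -> total=7
Click 3 (5,4) count=1: revealed 1 new [(5,4)] -> total=8
Click 4 (0,2) count=2: revealed 1 new [(0,2)] -> total=9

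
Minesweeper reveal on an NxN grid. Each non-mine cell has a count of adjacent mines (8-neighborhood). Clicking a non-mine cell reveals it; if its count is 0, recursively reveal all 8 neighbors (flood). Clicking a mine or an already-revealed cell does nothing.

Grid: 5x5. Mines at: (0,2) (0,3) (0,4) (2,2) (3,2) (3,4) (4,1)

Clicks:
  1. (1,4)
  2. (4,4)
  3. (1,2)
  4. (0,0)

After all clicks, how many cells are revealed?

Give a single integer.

Click 1 (1,4) count=2: revealed 1 new [(1,4)] -> total=1
Click 2 (4,4) count=1: revealed 1 new [(4,4)] -> total=2
Click 3 (1,2) count=3: revealed 1 new [(1,2)] -> total=3
Click 4 (0,0) count=0: revealed 8 new [(0,0) (0,1) (1,0) (1,1) (2,0) (2,1) (3,0) (3,1)] -> total=11

Answer: 11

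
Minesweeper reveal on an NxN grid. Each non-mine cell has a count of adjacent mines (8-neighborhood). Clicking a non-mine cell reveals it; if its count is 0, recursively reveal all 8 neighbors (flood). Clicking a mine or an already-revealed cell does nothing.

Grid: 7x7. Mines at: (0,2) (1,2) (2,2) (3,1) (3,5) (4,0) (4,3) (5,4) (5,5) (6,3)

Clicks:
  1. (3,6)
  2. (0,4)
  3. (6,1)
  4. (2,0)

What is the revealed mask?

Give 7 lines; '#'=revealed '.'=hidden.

Click 1 (3,6) count=1: revealed 1 new [(3,6)] -> total=1
Click 2 (0,4) count=0: revealed 12 new [(0,3) (0,4) (0,5) (0,6) (1,3) (1,4) (1,5) (1,6) (2,3) (2,4) (2,5) (2,6)] -> total=13
Click 3 (6,1) count=0: revealed 6 new [(5,0) (5,1) (5,2) (6,0) (6,1) (6,2)] -> total=19
Click 4 (2,0) count=1: revealed 1 new [(2,0)] -> total=20

Answer: ...####
...####
#..####
......#
.......
###....
###....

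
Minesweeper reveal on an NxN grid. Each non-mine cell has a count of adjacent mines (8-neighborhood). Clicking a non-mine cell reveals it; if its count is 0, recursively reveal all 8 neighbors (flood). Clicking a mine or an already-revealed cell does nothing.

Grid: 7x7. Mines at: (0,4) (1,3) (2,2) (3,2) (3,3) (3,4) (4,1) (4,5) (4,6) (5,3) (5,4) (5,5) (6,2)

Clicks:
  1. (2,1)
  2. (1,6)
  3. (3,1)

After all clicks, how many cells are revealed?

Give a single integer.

Answer: 10

Derivation:
Click 1 (2,1) count=2: revealed 1 new [(2,1)] -> total=1
Click 2 (1,6) count=0: revealed 8 new [(0,5) (0,6) (1,5) (1,6) (2,5) (2,6) (3,5) (3,6)] -> total=9
Click 3 (3,1) count=3: revealed 1 new [(3,1)] -> total=10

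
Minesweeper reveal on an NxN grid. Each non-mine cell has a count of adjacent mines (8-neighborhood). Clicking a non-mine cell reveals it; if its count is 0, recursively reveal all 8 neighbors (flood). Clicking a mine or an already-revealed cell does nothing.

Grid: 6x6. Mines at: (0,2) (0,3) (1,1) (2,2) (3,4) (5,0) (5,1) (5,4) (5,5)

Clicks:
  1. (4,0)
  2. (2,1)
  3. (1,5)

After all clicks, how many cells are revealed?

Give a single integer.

Answer: 8

Derivation:
Click 1 (4,0) count=2: revealed 1 new [(4,0)] -> total=1
Click 2 (2,1) count=2: revealed 1 new [(2,1)] -> total=2
Click 3 (1,5) count=0: revealed 6 new [(0,4) (0,5) (1,4) (1,5) (2,4) (2,5)] -> total=8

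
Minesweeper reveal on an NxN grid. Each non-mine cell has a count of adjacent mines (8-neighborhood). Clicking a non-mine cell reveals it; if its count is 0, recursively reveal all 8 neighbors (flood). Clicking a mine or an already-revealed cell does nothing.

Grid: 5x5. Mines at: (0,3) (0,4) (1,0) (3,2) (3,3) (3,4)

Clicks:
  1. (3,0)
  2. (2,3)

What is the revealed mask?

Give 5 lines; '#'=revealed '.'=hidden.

Answer: .....
.....
##.#.
##...
##...

Derivation:
Click 1 (3,0) count=0: revealed 6 new [(2,0) (2,1) (3,0) (3,1) (4,0) (4,1)] -> total=6
Click 2 (2,3) count=3: revealed 1 new [(2,3)] -> total=7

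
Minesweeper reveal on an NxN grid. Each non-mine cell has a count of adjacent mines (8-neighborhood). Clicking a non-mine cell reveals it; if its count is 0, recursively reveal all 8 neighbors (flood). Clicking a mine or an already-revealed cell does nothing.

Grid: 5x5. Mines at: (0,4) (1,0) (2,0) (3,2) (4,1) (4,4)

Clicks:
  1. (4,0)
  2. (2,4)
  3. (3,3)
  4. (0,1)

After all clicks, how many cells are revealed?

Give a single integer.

Answer: 8

Derivation:
Click 1 (4,0) count=1: revealed 1 new [(4,0)] -> total=1
Click 2 (2,4) count=0: revealed 6 new [(1,3) (1,4) (2,3) (2,4) (3,3) (3,4)] -> total=7
Click 3 (3,3) count=2: revealed 0 new [(none)] -> total=7
Click 4 (0,1) count=1: revealed 1 new [(0,1)] -> total=8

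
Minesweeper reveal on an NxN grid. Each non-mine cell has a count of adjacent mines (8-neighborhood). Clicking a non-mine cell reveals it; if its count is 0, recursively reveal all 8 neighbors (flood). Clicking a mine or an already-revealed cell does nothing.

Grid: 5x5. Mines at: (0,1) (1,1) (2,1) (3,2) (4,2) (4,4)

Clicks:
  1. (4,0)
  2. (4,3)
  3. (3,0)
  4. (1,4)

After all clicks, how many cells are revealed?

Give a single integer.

Click 1 (4,0) count=0: revealed 4 new [(3,0) (3,1) (4,0) (4,1)] -> total=4
Click 2 (4,3) count=3: revealed 1 new [(4,3)] -> total=5
Click 3 (3,0) count=1: revealed 0 new [(none)] -> total=5
Click 4 (1,4) count=0: revealed 11 new [(0,2) (0,3) (0,4) (1,2) (1,3) (1,4) (2,2) (2,3) (2,4) (3,3) (3,4)] -> total=16

Answer: 16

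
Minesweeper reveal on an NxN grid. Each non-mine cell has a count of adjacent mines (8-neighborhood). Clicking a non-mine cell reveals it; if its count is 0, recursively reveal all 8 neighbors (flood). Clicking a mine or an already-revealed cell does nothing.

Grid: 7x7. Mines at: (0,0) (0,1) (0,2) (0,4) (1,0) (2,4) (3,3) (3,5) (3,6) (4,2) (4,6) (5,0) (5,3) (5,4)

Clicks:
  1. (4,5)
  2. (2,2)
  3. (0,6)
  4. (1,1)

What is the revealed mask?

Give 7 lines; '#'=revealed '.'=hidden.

Answer: .....##
.#...##
..#..##
.......
.....#.
.......
.......

Derivation:
Click 1 (4,5) count=4: revealed 1 new [(4,5)] -> total=1
Click 2 (2,2) count=1: revealed 1 new [(2,2)] -> total=2
Click 3 (0,6) count=0: revealed 6 new [(0,5) (0,6) (1,5) (1,6) (2,5) (2,6)] -> total=8
Click 4 (1,1) count=4: revealed 1 new [(1,1)] -> total=9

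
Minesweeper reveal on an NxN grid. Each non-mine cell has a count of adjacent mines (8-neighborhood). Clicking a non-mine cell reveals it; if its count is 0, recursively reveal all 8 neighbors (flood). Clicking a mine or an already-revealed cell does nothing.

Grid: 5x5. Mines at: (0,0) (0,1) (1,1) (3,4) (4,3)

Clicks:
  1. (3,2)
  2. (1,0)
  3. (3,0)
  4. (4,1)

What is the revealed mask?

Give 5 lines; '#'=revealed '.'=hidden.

Answer: .....
#....
###..
###..
###..

Derivation:
Click 1 (3,2) count=1: revealed 1 new [(3,2)] -> total=1
Click 2 (1,0) count=3: revealed 1 new [(1,0)] -> total=2
Click 3 (3,0) count=0: revealed 8 new [(2,0) (2,1) (2,2) (3,0) (3,1) (4,0) (4,1) (4,2)] -> total=10
Click 4 (4,1) count=0: revealed 0 new [(none)] -> total=10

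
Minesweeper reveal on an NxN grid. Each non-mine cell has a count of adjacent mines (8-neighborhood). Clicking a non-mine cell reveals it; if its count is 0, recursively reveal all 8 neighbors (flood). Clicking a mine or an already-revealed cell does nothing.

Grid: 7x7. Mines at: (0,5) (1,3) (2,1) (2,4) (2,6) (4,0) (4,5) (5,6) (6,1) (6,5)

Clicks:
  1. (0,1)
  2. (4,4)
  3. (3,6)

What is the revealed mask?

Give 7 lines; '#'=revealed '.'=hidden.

Click 1 (0,1) count=0: revealed 6 new [(0,0) (0,1) (0,2) (1,0) (1,1) (1,2)] -> total=6
Click 2 (4,4) count=1: revealed 1 new [(4,4)] -> total=7
Click 3 (3,6) count=2: revealed 1 new [(3,6)] -> total=8

Answer: ###....
###....
.......
......#
....#..
.......
.......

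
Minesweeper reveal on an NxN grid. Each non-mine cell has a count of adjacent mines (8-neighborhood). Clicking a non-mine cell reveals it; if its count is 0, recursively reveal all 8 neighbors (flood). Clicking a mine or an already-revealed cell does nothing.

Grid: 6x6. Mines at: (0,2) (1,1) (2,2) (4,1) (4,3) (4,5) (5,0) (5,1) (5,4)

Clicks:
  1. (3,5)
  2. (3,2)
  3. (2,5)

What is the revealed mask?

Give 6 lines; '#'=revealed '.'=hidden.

Click 1 (3,5) count=1: revealed 1 new [(3,5)] -> total=1
Click 2 (3,2) count=3: revealed 1 new [(3,2)] -> total=2
Click 3 (2,5) count=0: revealed 11 new [(0,3) (0,4) (0,5) (1,3) (1,4) (1,5) (2,3) (2,4) (2,5) (3,3) (3,4)] -> total=13

Answer: ...###
...###
...###
..####
......
......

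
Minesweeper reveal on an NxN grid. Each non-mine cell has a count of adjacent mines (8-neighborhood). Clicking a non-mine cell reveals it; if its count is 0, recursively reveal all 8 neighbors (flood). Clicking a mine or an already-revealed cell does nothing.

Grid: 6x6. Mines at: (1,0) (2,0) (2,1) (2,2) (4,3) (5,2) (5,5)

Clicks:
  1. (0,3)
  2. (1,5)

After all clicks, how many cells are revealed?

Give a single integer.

Answer: 18

Derivation:
Click 1 (0,3) count=0: revealed 18 new [(0,1) (0,2) (0,3) (0,4) (0,5) (1,1) (1,2) (1,3) (1,4) (1,5) (2,3) (2,4) (2,5) (3,3) (3,4) (3,5) (4,4) (4,5)] -> total=18
Click 2 (1,5) count=0: revealed 0 new [(none)] -> total=18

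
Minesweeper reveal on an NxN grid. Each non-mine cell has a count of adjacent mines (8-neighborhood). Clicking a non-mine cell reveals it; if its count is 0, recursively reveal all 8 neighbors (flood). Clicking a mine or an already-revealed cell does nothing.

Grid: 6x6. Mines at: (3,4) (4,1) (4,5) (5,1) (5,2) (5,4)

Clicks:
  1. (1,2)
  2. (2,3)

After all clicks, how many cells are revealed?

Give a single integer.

Answer: 22

Derivation:
Click 1 (1,2) count=0: revealed 22 new [(0,0) (0,1) (0,2) (0,3) (0,4) (0,5) (1,0) (1,1) (1,2) (1,3) (1,4) (1,5) (2,0) (2,1) (2,2) (2,3) (2,4) (2,5) (3,0) (3,1) (3,2) (3,3)] -> total=22
Click 2 (2,3) count=1: revealed 0 new [(none)] -> total=22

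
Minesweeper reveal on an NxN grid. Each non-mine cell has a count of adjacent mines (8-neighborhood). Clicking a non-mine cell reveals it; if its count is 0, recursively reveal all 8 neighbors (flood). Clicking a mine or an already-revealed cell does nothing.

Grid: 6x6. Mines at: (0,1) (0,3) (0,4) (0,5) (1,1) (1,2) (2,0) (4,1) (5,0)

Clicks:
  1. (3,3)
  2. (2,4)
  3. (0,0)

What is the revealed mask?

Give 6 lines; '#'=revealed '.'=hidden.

Click 1 (3,3) count=0: revealed 19 new [(1,3) (1,4) (1,5) (2,2) (2,3) (2,4) (2,5) (3,2) (3,3) (3,4) (3,5) (4,2) (4,3) (4,4) (4,5) (5,2) (5,3) (5,4) (5,5)] -> total=19
Click 2 (2,4) count=0: revealed 0 new [(none)] -> total=19
Click 3 (0,0) count=2: revealed 1 new [(0,0)] -> total=20

Answer: #.....
...###
..####
..####
..####
..####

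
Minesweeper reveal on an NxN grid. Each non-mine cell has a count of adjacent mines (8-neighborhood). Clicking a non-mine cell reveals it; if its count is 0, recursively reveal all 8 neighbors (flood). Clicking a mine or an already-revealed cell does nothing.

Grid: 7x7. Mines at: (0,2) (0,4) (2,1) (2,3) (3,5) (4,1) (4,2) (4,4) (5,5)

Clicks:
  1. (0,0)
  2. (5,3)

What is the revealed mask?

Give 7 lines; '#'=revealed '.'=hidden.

Click 1 (0,0) count=0: revealed 4 new [(0,0) (0,1) (1,0) (1,1)] -> total=4
Click 2 (5,3) count=2: revealed 1 new [(5,3)] -> total=5

Answer: ##.....
##.....
.......
.......
.......
...#...
.......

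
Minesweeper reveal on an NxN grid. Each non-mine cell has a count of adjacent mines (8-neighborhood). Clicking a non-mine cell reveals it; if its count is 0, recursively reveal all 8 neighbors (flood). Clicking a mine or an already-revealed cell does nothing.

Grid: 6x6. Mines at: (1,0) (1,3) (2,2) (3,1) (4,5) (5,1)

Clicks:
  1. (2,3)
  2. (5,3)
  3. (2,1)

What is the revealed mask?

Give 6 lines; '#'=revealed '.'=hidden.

Click 1 (2,3) count=2: revealed 1 new [(2,3)] -> total=1
Click 2 (5,3) count=0: revealed 9 new [(3,2) (3,3) (3,4) (4,2) (4,3) (4,4) (5,2) (5,3) (5,4)] -> total=10
Click 3 (2,1) count=3: revealed 1 new [(2,1)] -> total=11

Answer: ......
......
.#.#..
..###.
..###.
..###.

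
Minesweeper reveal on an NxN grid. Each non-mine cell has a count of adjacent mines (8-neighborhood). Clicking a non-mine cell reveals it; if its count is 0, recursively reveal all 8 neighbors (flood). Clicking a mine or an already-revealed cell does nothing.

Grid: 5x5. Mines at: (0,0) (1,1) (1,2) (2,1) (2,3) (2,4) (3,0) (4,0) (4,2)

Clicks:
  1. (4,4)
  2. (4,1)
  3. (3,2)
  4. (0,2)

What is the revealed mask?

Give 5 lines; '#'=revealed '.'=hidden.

Answer: ..#..
.....
.....
..###
.#.##

Derivation:
Click 1 (4,4) count=0: revealed 4 new [(3,3) (3,4) (4,3) (4,4)] -> total=4
Click 2 (4,1) count=3: revealed 1 new [(4,1)] -> total=5
Click 3 (3,2) count=3: revealed 1 new [(3,2)] -> total=6
Click 4 (0,2) count=2: revealed 1 new [(0,2)] -> total=7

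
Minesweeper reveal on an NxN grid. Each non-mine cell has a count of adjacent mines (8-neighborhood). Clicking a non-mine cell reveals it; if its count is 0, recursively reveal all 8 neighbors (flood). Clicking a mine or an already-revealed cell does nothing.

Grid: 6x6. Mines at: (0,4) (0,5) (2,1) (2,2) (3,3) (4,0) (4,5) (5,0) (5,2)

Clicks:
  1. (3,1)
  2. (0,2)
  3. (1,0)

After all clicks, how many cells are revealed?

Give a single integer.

Click 1 (3,1) count=3: revealed 1 new [(3,1)] -> total=1
Click 2 (0,2) count=0: revealed 8 new [(0,0) (0,1) (0,2) (0,3) (1,0) (1,1) (1,2) (1,3)] -> total=9
Click 3 (1,0) count=1: revealed 0 new [(none)] -> total=9

Answer: 9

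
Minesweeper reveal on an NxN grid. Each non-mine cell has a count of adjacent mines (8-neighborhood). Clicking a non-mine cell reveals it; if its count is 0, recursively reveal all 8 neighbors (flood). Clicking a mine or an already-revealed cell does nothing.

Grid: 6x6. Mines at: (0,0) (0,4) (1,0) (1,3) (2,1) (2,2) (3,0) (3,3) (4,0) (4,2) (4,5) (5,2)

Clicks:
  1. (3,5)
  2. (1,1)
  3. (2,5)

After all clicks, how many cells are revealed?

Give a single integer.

Answer: 7

Derivation:
Click 1 (3,5) count=1: revealed 1 new [(3,5)] -> total=1
Click 2 (1,1) count=4: revealed 1 new [(1,1)] -> total=2
Click 3 (2,5) count=0: revealed 5 new [(1,4) (1,5) (2,4) (2,5) (3,4)] -> total=7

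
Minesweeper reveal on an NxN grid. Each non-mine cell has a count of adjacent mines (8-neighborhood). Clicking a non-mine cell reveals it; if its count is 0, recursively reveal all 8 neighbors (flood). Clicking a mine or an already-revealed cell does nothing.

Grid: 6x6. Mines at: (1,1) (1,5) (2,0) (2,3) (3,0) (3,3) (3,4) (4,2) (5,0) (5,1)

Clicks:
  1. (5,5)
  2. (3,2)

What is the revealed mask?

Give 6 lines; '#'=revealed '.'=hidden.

Answer: ......
......
......
..#...
...###
...###

Derivation:
Click 1 (5,5) count=0: revealed 6 new [(4,3) (4,4) (4,5) (5,3) (5,4) (5,5)] -> total=6
Click 2 (3,2) count=3: revealed 1 new [(3,2)] -> total=7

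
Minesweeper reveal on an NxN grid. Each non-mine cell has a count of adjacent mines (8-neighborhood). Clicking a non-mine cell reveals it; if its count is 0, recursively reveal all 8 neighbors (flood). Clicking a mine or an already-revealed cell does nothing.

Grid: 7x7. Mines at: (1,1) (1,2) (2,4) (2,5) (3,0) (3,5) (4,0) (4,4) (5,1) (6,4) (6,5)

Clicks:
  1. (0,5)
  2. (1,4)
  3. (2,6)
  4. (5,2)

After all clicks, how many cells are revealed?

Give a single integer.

Click 1 (0,5) count=0: revealed 8 new [(0,3) (0,4) (0,5) (0,6) (1,3) (1,4) (1,5) (1,6)] -> total=8
Click 2 (1,4) count=2: revealed 0 new [(none)] -> total=8
Click 3 (2,6) count=2: revealed 1 new [(2,6)] -> total=9
Click 4 (5,2) count=1: revealed 1 new [(5,2)] -> total=10

Answer: 10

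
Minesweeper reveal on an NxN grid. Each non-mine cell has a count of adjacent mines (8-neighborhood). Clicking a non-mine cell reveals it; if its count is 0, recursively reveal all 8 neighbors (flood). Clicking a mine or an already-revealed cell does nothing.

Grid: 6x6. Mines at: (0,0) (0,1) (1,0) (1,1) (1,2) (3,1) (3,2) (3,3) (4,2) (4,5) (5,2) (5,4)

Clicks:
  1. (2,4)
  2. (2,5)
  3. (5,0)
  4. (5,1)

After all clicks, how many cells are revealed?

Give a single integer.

Answer: 15

Derivation:
Click 1 (2,4) count=1: revealed 1 new [(2,4)] -> total=1
Click 2 (2,5) count=0: revealed 10 new [(0,3) (0,4) (0,5) (1,3) (1,4) (1,5) (2,3) (2,5) (3,4) (3,5)] -> total=11
Click 3 (5,0) count=0: revealed 4 new [(4,0) (4,1) (5,0) (5,1)] -> total=15
Click 4 (5,1) count=2: revealed 0 new [(none)] -> total=15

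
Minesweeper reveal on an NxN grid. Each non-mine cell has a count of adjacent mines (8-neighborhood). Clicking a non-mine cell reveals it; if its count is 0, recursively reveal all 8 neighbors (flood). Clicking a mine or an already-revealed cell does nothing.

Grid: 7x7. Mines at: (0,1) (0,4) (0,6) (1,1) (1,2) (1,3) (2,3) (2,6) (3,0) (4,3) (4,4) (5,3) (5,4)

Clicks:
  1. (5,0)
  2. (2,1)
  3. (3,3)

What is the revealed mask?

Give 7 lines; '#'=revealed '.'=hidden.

Answer: .......
.......
.#.....
...#...
###....
###....
###....

Derivation:
Click 1 (5,0) count=0: revealed 9 new [(4,0) (4,1) (4,2) (5,0) (5,1) (5,2) (6,0) (6,1) (6,2)] -> total=9
Click 2 (2,1) count=3: revealed 1 new [(2,1)] -> total=10
Click 3 (3,3) count=3: revealed 1 new [(3,3)] -> total=11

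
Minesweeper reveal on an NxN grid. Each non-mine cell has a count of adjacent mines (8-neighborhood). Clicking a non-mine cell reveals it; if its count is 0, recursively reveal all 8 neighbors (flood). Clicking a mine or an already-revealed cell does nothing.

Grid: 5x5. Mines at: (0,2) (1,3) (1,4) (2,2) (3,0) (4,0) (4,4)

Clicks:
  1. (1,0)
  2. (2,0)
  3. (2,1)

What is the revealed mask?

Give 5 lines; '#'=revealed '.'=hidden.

Answer: ##...
##...
##...
.....
.....

Derivation:
Click 1 (1,0) count=0: revealed 6 new [(0,0) (0,1) (1,0) (1,1) (2,0) (2,1)] -> total=6
Click 2 (2,0) count=1: revealed 0 new [(none)] -> total=6
Click 3 (2,1) count=2: revealed 0 new [(none)] -> total=6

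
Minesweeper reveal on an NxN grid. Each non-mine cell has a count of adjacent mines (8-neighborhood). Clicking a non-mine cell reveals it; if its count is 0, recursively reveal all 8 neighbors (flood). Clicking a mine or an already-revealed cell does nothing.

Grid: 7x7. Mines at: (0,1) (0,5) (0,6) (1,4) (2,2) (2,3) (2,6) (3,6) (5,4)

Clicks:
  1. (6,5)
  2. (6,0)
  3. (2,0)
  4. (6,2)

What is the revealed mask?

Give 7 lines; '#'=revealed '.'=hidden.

Click 1 (6,5) count=1: revealed 1 new [(6,5)] -> total=1
Click 2 (6,0) count=0: revealed 20 new [(1,0) (1,1) (2,0) (2,1) (3,0) (3,1) (3,2) (3,3) (4,0) (4,1) (4,2) (4,3) (5,0) (5,1) (5,2) (5,3) (6,0) (6,1) (6,2) (6,3)] -> total=21
Click 3 (2,0) count=0: revealed 0 new [(none)] -> total=21
Click 4 (6,2) count=0: revealed 0 new [(none)] -> total=21

Answer: .......
##.....
##.....
####...
####...
####...
####.#.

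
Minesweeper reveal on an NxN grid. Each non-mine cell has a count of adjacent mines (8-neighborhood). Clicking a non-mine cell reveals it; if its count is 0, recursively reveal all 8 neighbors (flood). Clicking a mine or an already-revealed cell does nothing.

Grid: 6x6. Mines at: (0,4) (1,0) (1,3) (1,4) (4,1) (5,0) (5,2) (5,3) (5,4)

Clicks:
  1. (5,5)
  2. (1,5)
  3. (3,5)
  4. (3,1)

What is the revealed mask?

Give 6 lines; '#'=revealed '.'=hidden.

Answer: ......
.....#
..####
.#####
..####
.....#

Derivation:
Click 1 (5,5) count=1: revealed 1 new [(5,5)] -> total=1
Click 2 (1,5) count=2: revealed 1 new [(1,5)] -> total=2
Click 3 (3,5) count=0: revealed 12 new [(2,2) (2,3) (2,4) (2,5) (3,2) (3,3) (3,4) (3,5) (4,2) (4,3) (4,4) (4,5)] -> total=14
Click 4 (3,1) count=1: revealed 1 new [(3,1)] -> total=15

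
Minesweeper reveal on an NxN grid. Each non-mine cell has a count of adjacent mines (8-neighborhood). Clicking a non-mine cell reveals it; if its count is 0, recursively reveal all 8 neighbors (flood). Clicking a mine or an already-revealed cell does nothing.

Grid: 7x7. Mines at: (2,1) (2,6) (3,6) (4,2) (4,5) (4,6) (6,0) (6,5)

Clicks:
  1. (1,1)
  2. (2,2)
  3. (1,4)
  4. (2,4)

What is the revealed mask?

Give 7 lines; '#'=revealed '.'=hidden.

Click 1 (1,1) count=1: revealed 1 new [(1,1)] -> total=1
Click 2 (2,2) count=1: revealed 1 new [(2,2)] -> total=2
Click 3 (1,4) count=0: revealed 20 new [(0,0) (0,1) (0,2) (0,3) (0,4) (0,5) (0,6) (1,0) (1,2) (1,3) (1,4) (1,5) (1,6) (2,3) (2,4) (2,5) (3,2) (3,3) (3,4) (3,5)] -> total=22
Click 4 (2,4) count=0: revealed 0 new [(none)] -> total=22

Answer: #######
#######
..####.
..####.
.......
.......
.......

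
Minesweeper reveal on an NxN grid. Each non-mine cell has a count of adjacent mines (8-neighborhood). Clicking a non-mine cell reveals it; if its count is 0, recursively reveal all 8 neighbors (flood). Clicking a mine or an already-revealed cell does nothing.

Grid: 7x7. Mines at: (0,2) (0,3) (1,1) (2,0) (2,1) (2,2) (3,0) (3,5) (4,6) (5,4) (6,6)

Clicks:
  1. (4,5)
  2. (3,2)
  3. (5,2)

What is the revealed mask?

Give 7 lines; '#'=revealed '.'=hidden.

Click 1 (4,5) count=3: revealed 1 new [(4,5)] -> total=1
Click 2 (3,2) count=2: revealed 1 new [(3,2)] -> total=2
Click 3 (5,2) count=0: revealed 14 new [(3,1) (3,3) (4,0) (4,1) (4,2) (4,3) (5,0) (5,1) (5,2) (5,3) (6,0) (6,1) (6,2) (6,3)] -> total=16

Answer: .......
.......
.......
.###...
####.#.
####...
####...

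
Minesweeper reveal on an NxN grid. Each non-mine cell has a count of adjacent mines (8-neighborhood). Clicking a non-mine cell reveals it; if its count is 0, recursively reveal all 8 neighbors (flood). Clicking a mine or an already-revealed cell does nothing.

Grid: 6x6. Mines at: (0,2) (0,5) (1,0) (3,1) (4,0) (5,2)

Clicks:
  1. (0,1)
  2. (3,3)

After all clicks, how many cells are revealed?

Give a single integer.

Answer: 20

Derivation:
Click 1 (0,1) count=2: revealed 1 new [(0,1)] -> total=1
Click 2 (3,3) count=0: revealed 19 new [(1,2) (1,3) (1,4) (1,5) (2,2) (2,3) (2,4) (2,5) (3,2) (3,3) (3,4) (3,5) (4,2) (4,3) (4,4) (4,5) (5,3) (5,4) (5,5)] -> total=20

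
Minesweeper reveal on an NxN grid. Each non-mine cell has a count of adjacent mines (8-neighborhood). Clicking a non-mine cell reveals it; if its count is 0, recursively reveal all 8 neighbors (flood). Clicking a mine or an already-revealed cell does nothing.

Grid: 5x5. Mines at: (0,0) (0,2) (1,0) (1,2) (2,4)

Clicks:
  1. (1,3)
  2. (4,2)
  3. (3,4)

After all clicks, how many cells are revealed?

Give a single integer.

Answer: 15

Derivation:
Click 1 (1,3) count=3: revealed 1 new [(1,3)] -> total=1
Click 2 (4,2) count=0: revealed 14 new [(2,0) (2,1) (2,2) (2,3) (3,0) (3,1) (3,2) (3,3) (3,4) (4,0) (4,1) (4,2) (4,3) (4,4)] -> total=15
Click 3 (3,4) count=1: revealed 0 new [(none)] -> total=15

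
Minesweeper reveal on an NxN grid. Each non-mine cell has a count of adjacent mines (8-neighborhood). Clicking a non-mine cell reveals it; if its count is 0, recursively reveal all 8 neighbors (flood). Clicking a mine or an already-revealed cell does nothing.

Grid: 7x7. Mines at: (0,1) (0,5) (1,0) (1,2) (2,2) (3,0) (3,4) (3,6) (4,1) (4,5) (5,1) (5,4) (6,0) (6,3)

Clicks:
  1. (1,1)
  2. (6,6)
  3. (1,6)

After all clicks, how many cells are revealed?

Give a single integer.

Click 1 (1,1) count=4: revealed 1 new [(1,1)] -> total=1
Click 2 (6,6) count=0: revealed 4 new [(5,5) (5,6) (6,5) (6,6)] -> total=5
Click 3 (1,6) count=1: revealed 1 new [(1,6)] -> total=6

Answer: 6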